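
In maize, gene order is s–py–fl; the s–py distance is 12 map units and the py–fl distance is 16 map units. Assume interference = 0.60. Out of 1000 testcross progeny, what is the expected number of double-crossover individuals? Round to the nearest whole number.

8

Map distances give recombination frequencies of 0.120 and 0.160 for the two intervals.
With interference 0.60 (so coincidence = 0.40), expected double-crossover frequency = 0.120 × 0.160 × 0.40 = 0.00768.
Expected number = 0.00768 × 1000 = 7.68 ≈ 8.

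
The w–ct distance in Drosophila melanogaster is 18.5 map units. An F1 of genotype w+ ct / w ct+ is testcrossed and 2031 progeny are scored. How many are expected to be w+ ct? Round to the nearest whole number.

828

A map distance of 18.5 map units corresponds to a recombination frequency of 0.185.
The F1 is w+ ct / w ct+, so w+ ct is a parental gamete class with expected frequency (1 − r)/2 = 0.815/2 = 0.4075.
Expected number = 0.4075 × 2031 = 827.63 ≈ 828.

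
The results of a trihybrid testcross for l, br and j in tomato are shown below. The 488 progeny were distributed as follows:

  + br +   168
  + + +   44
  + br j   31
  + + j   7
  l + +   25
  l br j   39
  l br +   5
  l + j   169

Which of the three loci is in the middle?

The two most frequent reciprocal classes, + br + and l + j, are the parental types, so the F1 was + br + / l + j.
The two rarest classes, l br + and + + j, are the double crossovers. Comparing them with the parentals, only the l allele has switched, so l is the middle locus and the order is j – l – br.

l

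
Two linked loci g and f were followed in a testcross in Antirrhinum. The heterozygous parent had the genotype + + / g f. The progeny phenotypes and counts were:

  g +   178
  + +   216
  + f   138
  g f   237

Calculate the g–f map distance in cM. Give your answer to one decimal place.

The recombinant classes are + f and g +: 138 + 178 = 316.
Recombination frequency = 316/769 = 0.4109 ≈ 41.1%, i.e. 41.1 cM.

41.1 cM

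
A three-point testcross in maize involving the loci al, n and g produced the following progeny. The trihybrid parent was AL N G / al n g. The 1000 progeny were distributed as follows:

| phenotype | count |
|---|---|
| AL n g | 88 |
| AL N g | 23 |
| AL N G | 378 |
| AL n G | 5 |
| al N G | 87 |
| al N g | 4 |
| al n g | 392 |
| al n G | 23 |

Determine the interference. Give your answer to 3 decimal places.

0.111

The two rarest classes, AL n G and al N g, are the double crossovers. Comparing them with the parentals, only the n allele has switched, so n is the middle locus and the order is al – n – g.
al–n: (175 + 9)/1000 = 0.1840; n–g: (46 + 9)/1000 = 0.0550.
Expected DCO frequency = 0.1840 × 0.0550 ≈ 0.01012; observed = 9/1000 ≈ 0.00900.
Coefficient of coincidence = 0.00900/0.01012 ≈ 0.889; interference = 1 − 0.889 = 0.111.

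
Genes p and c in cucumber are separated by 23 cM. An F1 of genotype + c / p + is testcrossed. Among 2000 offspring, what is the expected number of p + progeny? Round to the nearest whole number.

A map distance of 23 cM corresponds to a recombination frequency of 0.230.
The F1 is + c / p +, so p + is a parental gamete class with expected frequency (1 − r)/2 = 0.770/2 = 0.3850.
Expected number = 0.3850 × 2000 = 770.00 ≈ 770.

770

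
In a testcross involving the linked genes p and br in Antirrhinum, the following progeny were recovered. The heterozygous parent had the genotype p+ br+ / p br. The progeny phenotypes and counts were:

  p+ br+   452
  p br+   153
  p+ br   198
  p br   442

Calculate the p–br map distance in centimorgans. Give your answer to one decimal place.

The recombinant classes are p+ br and p br+: 198 + 153 = 351.
Recombination frequency = 351/1245 = 0.2819 ≈ 28.2%, i.e. 28.2 centimorgans.

28.2 centimorgans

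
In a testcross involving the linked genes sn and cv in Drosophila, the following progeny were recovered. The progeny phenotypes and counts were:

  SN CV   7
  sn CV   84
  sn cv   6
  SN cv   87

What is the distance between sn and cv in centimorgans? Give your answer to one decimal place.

7.1 centimorgans

The two most frequent classes, SN cv (87) and sn CV (84), are the parental types, so the F1 was SN cv / sn CV.
The recombinant classes are SN CV and sn cv: 7 + 6 = 13.
Recombination frequency = 13/184 = 0.0707 ≈ 7.1%, i.e. 7.1 centimorgans.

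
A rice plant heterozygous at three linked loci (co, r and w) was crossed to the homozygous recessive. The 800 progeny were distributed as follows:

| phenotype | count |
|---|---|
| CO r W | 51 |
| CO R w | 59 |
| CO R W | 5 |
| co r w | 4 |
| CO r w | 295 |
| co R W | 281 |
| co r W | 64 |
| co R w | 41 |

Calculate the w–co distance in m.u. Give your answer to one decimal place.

12.6 m.u.

The two most frequent reciprocal classes, CO r w and co R W, are the parental types, so the F1 was CO r w / co R W.
The two rarest classes, co r w and CO R W, are the double crossovers. Comparing them with the parentals, only the co allele has switched, so co is the middle locus and the order is w – co – r.
Crossovers in the w–co interval produce the single-crossover classes CO r W and co R w (51 + 41 = 92) plus the double crossovers (9).
RF(w–co) = (92 + 9) / 800 = 101/800 = 0.1263 → 12.6 m.u.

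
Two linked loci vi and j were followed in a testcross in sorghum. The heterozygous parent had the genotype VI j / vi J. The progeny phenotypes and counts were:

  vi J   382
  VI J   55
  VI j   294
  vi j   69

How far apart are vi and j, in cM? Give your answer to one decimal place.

15.5 cM

The recombinant classes are VI J and vi j: 55 + 69 = 124.
Recombination frequency = 124/800 = 0.1550 ≈ 15.5%, i.e. 15.5 cM.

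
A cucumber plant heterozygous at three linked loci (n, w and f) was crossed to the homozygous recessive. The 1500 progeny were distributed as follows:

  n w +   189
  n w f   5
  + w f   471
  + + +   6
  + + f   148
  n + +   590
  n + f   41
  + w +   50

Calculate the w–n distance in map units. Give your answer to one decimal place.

The two most frequent reciprocal classes, n + + and + w f, are the parental types, so the F1 was n + + / + w f.
The two rarest classes, + + + and n w f, are the double crossovers. Comparing them with the parentals, only the n allele has switched, so n is the middle locus and the order is w – n – f.
Crossovers in the w–n interval produce the single-crossover classes n w + and + + f (189 + 148 = 337) plus the double crossovers (11).
RF(w–n) = (337 + 11) / 1500 = 348/1500 = 0.2320 → 23.2 map units.

23.2 map units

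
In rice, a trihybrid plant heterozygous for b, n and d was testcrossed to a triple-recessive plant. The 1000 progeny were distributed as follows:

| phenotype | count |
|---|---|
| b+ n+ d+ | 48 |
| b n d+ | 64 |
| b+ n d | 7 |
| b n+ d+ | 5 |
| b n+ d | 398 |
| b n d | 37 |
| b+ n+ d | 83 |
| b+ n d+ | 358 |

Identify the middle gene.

The two most frequent reciprocal classes, b n+ d and b+ n d+, are the parental types, so the F1 was b n+ d / b+ n d+.
The two rarest classes, b n+ d+ and b+ n d, are the double crossovers. Comparing them with the parentals, only the d allele has switched, so d is the middle locus and the order is n – d – b.

d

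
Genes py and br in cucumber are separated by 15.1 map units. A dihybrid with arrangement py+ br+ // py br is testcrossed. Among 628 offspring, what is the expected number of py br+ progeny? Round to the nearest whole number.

A map distance of 15.1 map units corresponds to a recombination frequency of 0.151.
The F1 is py+ br+ / py br, so py br+ is a recombinant gamete class with expected frequency r/2 = 0.151/2 = 0.0755.
Expected number = 0.0755 × 628 = 47.41 ≈ 47.

47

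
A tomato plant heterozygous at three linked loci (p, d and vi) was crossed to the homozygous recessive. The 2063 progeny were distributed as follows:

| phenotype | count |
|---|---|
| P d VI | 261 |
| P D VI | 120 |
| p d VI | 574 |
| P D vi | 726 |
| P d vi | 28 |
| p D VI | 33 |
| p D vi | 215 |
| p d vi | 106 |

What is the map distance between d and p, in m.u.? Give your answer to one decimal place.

The two most frequent reciprocal classes, p d VI and P D vi, are the parental types, so the F1 was p d VI / P D vi.
The two rarest classes, p D VI and P d vi, are the double crossovers. Comparing them with the parentals, only the d allele has switched, so d is the middle locus and the order is vi – d – p.
Crossovers in the d–p interval produce the single-crossover classes P d VI and p D vi (261 + 215 = 476) plus the double crossovers (61).
RF(d–p) = (476 + 61) / 2063 = 537/2063 = 0.2603 → 26.0 m.u.

26.0 m.u.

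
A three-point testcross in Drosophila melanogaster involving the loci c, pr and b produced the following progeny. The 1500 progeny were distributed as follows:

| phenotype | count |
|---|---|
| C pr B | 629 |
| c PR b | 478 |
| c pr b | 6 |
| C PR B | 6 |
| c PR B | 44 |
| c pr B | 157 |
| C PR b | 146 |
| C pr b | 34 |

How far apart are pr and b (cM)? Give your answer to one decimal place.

6.0 cM

The two most frequent reciprocal classes, C pr B and c PR b, are the parental types, so the F1 was C pr B / c PR b.
The two rarest classes, C PR B and c pr b, are the double crossovers. Comparing them with the parentals, only the pr allele has switched, so pr is the middle locus and the order is c – pr – b.
Crossovers in the pr–b interval produce the single-crossover classes C pr b and c PR B (34 + 44 = 78) plus the double crossovers (12).
RF(pr–b) = (78 + 12) / 1500 = 90/1500 = 0.0600 → 6.0 cM.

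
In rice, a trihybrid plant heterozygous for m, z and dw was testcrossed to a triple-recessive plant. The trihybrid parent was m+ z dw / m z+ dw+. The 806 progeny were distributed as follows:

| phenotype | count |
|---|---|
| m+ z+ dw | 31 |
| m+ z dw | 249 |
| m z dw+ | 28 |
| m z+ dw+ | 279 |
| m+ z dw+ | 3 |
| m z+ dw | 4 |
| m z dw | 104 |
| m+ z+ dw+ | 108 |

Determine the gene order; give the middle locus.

The two rarest classes, m+ z dw+ and m z+ dw, are the double crossovers. Comparing them with the parentals, only the dw allele has switched, so dw is the middle locus and the order is z – dw – m.

dw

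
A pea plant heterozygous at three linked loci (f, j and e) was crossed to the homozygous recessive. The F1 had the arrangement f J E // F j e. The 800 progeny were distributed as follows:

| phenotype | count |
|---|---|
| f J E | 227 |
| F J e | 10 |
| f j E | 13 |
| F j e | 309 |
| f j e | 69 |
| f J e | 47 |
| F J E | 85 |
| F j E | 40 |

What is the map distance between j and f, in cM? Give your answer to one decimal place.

The two rarest classes, f j E and F J e, are the double crossovers. Comparing them with the parentals, only the j allele has switched, so j is the middle locus and the order is f – j – e.
Crossovers in the f–j interval produce the single-crossover classes F J E and f j e (85 + 69 = 154) plus the double crossovers (23).
RF(f–j) = (154 + 23) / 800 = 177/800 = 0.2213 → 22.1 cM.

22.1 cM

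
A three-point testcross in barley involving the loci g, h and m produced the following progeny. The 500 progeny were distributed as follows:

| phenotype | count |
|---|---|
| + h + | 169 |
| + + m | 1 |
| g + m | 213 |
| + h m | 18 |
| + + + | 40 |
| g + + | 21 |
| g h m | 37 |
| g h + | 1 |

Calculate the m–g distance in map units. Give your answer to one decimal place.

The two most frequent reciprocal classes, g + m and + h +, are the parental types, so the F1 was g + m / + h +.
The two rarest classes, + + m and g h +, are the double crossovers. Comparing them with the parentals, only the g allele has switched, so g is the middle locus and the order is h – g – m.
Crossovers in the g–m interval produce the single-crossover classes g + + and + h m (21 + 18 = 39) plus the double crossovers (2).
RF(g–m) = (39 + 2) / 500 = 41/500 = 0.0820 → 8.2 map units.

8.2 map units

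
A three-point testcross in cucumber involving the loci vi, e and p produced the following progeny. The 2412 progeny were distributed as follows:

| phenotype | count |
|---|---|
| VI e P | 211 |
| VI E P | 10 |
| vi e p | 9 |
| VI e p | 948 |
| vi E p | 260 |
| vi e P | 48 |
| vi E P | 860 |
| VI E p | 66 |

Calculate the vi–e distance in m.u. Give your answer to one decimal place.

5.5 m.u.

The two most frequent reciprocal classes, vi E P and VI e p, are the parental types, so the F1 was vi E P / VI e p.
The two rarest classes, VI E P and vi e p, are the double crossovers. Comparing them with the parentals, only the vi allele has switched, so vi is the middle locus and the order is e – vi – p.
Crossovers in the e–vi interval produce the single-crossover classes vi e P and VI E p (48 + 66 = 114) plus the double crossovers (19).
RF(e–vi) = (114 + 19) / 2412 = 133/2412 = 0.0551 → 5.5 m.u.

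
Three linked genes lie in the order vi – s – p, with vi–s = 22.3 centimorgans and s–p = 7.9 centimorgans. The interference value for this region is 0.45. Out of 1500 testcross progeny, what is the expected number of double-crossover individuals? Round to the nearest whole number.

15

Map distances give recombination frequencies of 0.223 and 0.079 for the two intervals.
With interference 0.45 (so coincidence = 0.55), expected double-crossover frequency = 0.223 × 0.079 × 0.55 = 0.00969.
Expected number = 0.00969 × 1500 = 14.53 ≈ 15.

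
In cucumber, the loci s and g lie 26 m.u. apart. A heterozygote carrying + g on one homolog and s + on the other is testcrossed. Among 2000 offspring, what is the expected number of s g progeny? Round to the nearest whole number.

260

A map distance of 26 m.u. corresponds to a recombination frequency of 0.260.
The F1 is + g / s +, so s g is a recombinant gamete class with expected frequency r/2 = 0.260/2 = 0.1300.
Expected number = 0.1300 × 2000 = 260.00 ≈ 260.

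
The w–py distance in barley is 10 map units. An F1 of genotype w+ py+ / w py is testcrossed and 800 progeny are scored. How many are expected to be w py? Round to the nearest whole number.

A map distance of 10 map units corresponds to a recombination frequency of 0.100.
The F1 is w+ py+ / w py, so w py is a parental gamete class with expected frequency (1 − r)/2 = 0.900/2 = 0.4500.
Expected number = 0.4500 × 800 = 360.00 ≈ 360.

360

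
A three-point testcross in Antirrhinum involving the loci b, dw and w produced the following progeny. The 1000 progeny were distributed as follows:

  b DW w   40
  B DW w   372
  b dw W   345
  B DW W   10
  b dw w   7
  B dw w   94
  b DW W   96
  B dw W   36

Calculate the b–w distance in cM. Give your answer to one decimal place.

The two most frequent reciprocal classes, B DW w and b dw W, are the parental types, so the F1 was B DW w / b dw W.
The two rarest classes, B DW W and b dw w, are the double crossovers. Comparing them with the parentals, only the w allele has switched, so w is the middle locus and the order is b – w – dw.
Crossovers in the b–w interval produce the single-crossover classes b DW w and B dw W (40 + 36 = 76) plus the double crossovers (17).
RF(b–w) = (76 + 17) / 1000 = 93/1000 = 0.0930 → 9.3 cM.

9.3 cM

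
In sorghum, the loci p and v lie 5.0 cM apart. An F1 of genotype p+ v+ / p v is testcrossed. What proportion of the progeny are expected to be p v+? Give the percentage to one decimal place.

2.5%

A map distance of 5.0 cM corresponds to a recombination frequency of 0.050.
The F1 is p+ v+ / p v, so p v+ is a recombinant gamete class with expected frequency r/2 = 0.050/2 = 0.0250.
That is 0.0250 = 2.5% of the progeny.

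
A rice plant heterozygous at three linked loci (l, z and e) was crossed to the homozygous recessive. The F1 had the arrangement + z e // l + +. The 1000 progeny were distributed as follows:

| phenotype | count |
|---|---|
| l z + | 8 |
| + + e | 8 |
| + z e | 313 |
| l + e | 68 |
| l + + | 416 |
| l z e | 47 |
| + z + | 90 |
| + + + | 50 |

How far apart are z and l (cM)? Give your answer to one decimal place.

11.3 cM

The two rarest classes, + + e and l z +, are the double crossovers. Comparing them with the parentals, only the z allele has switched, so z is the middle locus and the order is l – z – e.
Crossovers in the l–z interval produce the single-crossover classes l z e and + + + (47 + 50 = 97) plus the double crossovers (16).
RF(l–z) = (97 + 16) / 1000 = 113/1000 = 0.1130 → 11.3 cM.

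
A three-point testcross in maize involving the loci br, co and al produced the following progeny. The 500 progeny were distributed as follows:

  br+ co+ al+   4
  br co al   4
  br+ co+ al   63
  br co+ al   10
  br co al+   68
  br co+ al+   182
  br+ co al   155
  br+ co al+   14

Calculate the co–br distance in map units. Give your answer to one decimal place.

27.8 map units

The two most frequent reciprocal classes, br+ co al and br co+ al+, are the parental types, so the F1 was br+ co al / br co+ al+.
The two rarest classes, br co al and br+ co+ al+, are the double crossovers. Comparing them with the parentals, only the br allele has switched, so br is the middle locus and the order is al – br – co.
Crossovers in the br–co interval produce the single-crossover classes br+ co+ al and br co al+ (63 + 68 = 131) plus the double crossovers (8).
RF(br–co) = (131 + 8) / 500 = 139/500 = 0.2780 → 27.8 map units.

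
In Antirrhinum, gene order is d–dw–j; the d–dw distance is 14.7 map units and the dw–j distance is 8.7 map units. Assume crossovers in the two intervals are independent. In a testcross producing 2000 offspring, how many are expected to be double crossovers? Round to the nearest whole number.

26

Map distances give recombination frequencies of 0.147 and 0.087 for the two intervals.
With no interference, expected double-crossover frequency = 0.147 × 0.087 = 0.01279.
Expected number = 0.01279 × 2000 = 25.58 ≈ 26.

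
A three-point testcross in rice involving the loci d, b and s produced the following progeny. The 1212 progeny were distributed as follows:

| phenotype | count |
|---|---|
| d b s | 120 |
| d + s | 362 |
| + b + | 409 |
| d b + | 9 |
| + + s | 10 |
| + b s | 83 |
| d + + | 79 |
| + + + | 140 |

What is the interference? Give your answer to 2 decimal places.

The two most frequent reciprocal classes, + b + and d + s, are the parental types, so the F1 was + b + / d + s.
The two rarest classes, d b + and + + s, are the double crossovers. Comparing them with the parentals, only the d allele has switched, so d is the middle locus and the order is b – d – s.
b–d: (260 + 19)/1212 = 0.2302; d–s: (162 + 19)/1212 = 0.1493.
Expected DCO frequency = 0.2302 × 0.1493 ≈ 0.03437; observed = 19/1212 ≈ 0.01568.
Coefficient of coincidence = 0.01568/0.03437 ≈ 0.46; interference = 1 − 0.46 = 0.54.

0.54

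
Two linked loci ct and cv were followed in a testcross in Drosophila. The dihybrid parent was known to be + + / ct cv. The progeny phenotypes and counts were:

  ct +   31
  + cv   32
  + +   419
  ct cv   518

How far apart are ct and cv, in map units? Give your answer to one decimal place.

6.3 map units

The recombinant classes are + cv and ct +: 32 + 31 = 63.
Recombination frequency = 63/1000 = 0.0630 ≈ 6.3%, i.e. 6.3 map units.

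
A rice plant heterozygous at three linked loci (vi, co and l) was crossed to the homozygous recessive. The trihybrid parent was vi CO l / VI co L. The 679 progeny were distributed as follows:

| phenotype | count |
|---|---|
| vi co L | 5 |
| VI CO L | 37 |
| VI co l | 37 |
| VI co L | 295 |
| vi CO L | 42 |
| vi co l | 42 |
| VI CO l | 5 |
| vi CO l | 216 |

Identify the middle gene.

vi

The two rarest classes, VI CO l and vi co L, are the double crossovers. Comparing them with the parentals, only the vi allele has switched, so vi is the middle locus and the order is l – vi – co.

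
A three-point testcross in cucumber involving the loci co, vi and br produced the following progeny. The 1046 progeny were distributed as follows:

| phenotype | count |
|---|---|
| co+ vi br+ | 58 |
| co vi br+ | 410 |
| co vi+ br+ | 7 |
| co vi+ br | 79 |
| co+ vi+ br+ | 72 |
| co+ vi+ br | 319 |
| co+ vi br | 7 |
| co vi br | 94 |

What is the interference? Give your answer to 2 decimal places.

The two most frequent reciprocal classes, co vi br+ and co+ vi+ br, are the parental types, so the F1 was co vi br+ / co+ vi+ br.
The two rarest classes, co vi+ br+ and co+ vi br, are the double crossovers. Comparing them with the parentals, only the vi allele has switched, so vi is the middle locus and the order is co – vi – br.
co–vi: (137 + 14)/1046 = 0.1444; vi–br: (166 + 14)/1046 = 0.1721.
Expected DCO frequency = 0.1444 × 0.1721 ≈ 0.02485; observed = 14/1046 ≈ 0.01338.
Coefficient of coincidence = 0.01338/0.02485 ≈ 0.54; interference = 1 − 0.54 = 0.46.

0.46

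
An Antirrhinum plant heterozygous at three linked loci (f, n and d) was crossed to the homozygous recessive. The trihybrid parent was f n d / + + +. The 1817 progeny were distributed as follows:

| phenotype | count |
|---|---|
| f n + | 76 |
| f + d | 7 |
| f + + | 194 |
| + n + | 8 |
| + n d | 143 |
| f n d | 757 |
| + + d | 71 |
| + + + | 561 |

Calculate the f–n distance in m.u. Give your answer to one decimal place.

The two rarest classes, f + d and + n +, are the double crossovers. Comparing them with the parentals, only the n allele has switched, so n is the middle locus and the order is f – n – d.
Crossovers in the f–n interval produce the single-crossover classes + n d and f + + (143 + 194 = 337) plus the double crossovers (15).
RF(f–n) = (337 + 15) / 1817 = 352/1817 = 0.1937 → 19.4 m.u.

19.4 m.u.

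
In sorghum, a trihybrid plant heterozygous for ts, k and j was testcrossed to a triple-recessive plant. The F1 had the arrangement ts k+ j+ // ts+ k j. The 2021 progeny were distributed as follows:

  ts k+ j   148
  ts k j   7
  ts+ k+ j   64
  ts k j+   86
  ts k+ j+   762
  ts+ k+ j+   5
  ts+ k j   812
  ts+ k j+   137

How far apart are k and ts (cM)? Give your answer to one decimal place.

8.0 cM

The two rarest classes, ts+ k+ j+ and ts k j, are the double crossovers. Comparing them with the parentals, only the ts allele has switched, so ts is the middle locus and the order is j – ts – k.
Crossovers in the ts–k interval produce the single-crossover classes ts k j+ and ts+ k+ j (86 + 64 = 150) plus the double crossovers (12).
RF(ts–k) = (150 + 12) / 2021 = 162/2021 = 0.0802 → 8.0 cM.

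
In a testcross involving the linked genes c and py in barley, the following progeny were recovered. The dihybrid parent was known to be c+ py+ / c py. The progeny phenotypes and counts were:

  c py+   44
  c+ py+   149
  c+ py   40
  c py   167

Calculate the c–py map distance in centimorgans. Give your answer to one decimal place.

The recombinant classes are c+ py and c py+: 40 + 44 = 84.
Recombination frequency = 84/400 = 0.2100 ≈ 21.0%, i.e. 21.0 centimorgans.

21.0 centimorgans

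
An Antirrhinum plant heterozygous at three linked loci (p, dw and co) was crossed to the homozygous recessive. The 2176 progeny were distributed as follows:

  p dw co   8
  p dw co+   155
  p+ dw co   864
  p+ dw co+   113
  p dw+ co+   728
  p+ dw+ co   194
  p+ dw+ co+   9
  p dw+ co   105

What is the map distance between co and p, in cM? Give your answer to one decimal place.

The two most frequent reciprocal classes, p+ dw co and p dw+ co+, are the parental types, so the F1 was p+ dw co / p dw+ co+.
The two rarest classes, p dw co and p+ dw+ co+, are the double crossovers. Comparing them with the parentals, only the p allele has switched, so p is the middle locus and the order is dw – p – co.
Crossovers in the p–co interval produce the single-crossover classes p+ dw co+ and p dw+ co (113 + 105 = 218) plus the double crossovers (17).
RF(p–co) = (218 + 17) / 2176 = 235/2176 = 0.1080 → 10.8 cM.

10.8 cM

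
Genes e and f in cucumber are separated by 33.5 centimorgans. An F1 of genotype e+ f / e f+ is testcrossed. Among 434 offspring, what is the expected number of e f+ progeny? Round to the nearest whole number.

A map distance of 33.5 centimorgans corresponds to a recombination frequency of 0.335.
The F1 is e+ f / e f+, so e f+ is a parental gamete class with expected frequency (1 − r)/2 = 0.665/2 = 0.3325.
Expected number = 0.3325 × 434 = 144.31 ≈ 144.

144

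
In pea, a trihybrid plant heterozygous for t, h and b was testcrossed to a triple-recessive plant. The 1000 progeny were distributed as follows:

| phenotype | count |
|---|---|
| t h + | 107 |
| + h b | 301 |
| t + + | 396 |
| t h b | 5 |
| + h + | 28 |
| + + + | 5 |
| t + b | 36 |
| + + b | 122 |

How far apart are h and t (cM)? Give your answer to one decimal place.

The two most frequent reciprocal classes, + h b and t + +, are the parental types, so the F1 was + h b / t + +.
The two rarest classes, t h b and + + +, are the double crossovers. Comparing them with the parentals, only the t allele has switched, so t is the middle locus and the order is h – t – b.
Crossovers in the h–t interval produce the single-crossover classes + + b and t h + (122 + 107 = 229) plus the double crossovers (10).
RF(h–t) = (229 + 10) / 1000 = 239/1000 = 0.2390 → 23.9 cM.

23.9 cM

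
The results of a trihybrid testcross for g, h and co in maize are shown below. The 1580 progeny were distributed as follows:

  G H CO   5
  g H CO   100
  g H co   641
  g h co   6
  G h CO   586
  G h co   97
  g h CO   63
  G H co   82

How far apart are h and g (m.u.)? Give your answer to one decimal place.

The two most frequent reciprocal classes, g H co and G h CO, are the parental types, so the F1 was g H co / G h CO.
The two rarest classes, g h co and G H CO, are the double crossovers. Comparing them with the parentals, only the h allele has switched, so h is the middle locus and the order is co – h – g.
Crossovers in the h–g interval produce the single-crossover classes G H co and g h CO (82 + 63 = 145) plus the double crossovers (11).
RF(h–g) = (145 + 11) / 1580 = 156/1580 = 0.0987 → 9.9 m.u.

9.9 m.u.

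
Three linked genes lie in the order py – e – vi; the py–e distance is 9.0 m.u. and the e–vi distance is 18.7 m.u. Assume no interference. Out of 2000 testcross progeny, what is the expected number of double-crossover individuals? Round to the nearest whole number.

Map distances give recombination frequencies of 0.090 and 0.187 for the two intervals.
With no interference, expected double-crossover frequency = 0.090 × 0.187 = 0.01683.
Expected number = 0.01683 × 2000 = 33.66 ≈ 34.

34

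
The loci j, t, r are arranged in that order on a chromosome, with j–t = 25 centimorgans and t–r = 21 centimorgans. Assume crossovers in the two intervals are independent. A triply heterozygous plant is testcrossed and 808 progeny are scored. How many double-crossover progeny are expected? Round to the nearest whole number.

Map distances give recombination frequencies of 0.250 and 0.210 for the two intervals.
With no interference, expected double-crossover frequency = 0.250 × 0.210 = 0.05250.
Expected number = 0.05250 × 808 = 42.42 ≈ 42.

42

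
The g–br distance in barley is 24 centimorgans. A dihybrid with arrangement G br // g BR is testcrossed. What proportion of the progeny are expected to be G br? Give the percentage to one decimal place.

A map distance of 24 centimorgans corresponds to a recombination frequency of 0.240.
The F1 is G br / g BR, so G br is a parental gamete class with expected frequency (1 − r)/2 = 0.760/2 = 0.3800.
That is 0.3800 = 38.0% of the progeny.

38.0%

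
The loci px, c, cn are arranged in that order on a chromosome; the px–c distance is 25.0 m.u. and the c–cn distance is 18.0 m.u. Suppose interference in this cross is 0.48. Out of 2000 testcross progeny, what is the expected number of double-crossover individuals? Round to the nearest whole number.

Map distances give recombination frequencies of 0.250 and 0.180 for the two intervals.
With interference 0.48 (so coincidence = 0.52), expected double-crossover frequency = 0.250 × 0.180 × 0.52 = 0.02340.
Expected number = 0.02340 × 2000 = 46.80 ≈ 47.

47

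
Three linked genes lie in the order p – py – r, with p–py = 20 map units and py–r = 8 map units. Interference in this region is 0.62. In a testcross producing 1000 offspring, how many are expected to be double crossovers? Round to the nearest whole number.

Map distances give recombination frequencies of 0.200 and 0.080 for the two intervals.
With interference 0.62 (so coincidence = 0.38), expected double-crossover frequency = 0.200 × 0.080 × 0.38 = 0.00608.
Expected number = 0.00608 × 1000 = 6.08 ≈ 6.

6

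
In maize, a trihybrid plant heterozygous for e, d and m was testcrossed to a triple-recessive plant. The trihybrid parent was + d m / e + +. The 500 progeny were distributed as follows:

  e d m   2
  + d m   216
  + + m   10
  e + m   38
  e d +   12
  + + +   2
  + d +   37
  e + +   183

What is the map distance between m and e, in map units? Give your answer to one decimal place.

15.8 map units

The two rarest classes, e d m and + + +, are the double crossovers. Comparing them with the parentals, only the e allele has switched, so e is the middle locus and the order is m – e – d.
Crossovers in the m–e interval produce the single-crossover classes + d + and e + m (37 + 38 = 75) plus the double crossovers (4).
RF(m–e) = (75 + 4) / 500 = 79/500 = 0.1580 → 15.8 map units.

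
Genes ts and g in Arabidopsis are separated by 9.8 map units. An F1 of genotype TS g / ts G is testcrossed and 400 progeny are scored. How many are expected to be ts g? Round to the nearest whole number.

20

A map distance of 9.8 map units corresponds to a recombination frequency of 0.098.
The F1 is TS g / ts G, so ts g is a recombinant gamete class with expected frequency r/2 = 0.098/2 = 0.0490.
Expected number = 0.0490 × 400 = 19.60 ≈ 20.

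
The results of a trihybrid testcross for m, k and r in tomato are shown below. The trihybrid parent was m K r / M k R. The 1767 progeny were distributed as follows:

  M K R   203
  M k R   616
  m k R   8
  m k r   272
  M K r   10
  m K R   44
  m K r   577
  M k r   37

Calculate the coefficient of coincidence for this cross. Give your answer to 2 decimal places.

The two rarest classes, M K r and m k R, are the double crossovers. Comparing them with the parentals, only the m allele has switched, so m is the middle locus and the order is r – m – k.
r–m: (81 + 18)/1767 = 0.0560; m–k: (475 + 18)/1767 = 0.2790.
Expected DCO frequency = 0.0560 × 0.2790 ≈ 0.01562; observed = 18/1767 ≈ 0.01019.
Coefficient of coincidence = 0.01019/0.01562 ≈ 0.65.

0.65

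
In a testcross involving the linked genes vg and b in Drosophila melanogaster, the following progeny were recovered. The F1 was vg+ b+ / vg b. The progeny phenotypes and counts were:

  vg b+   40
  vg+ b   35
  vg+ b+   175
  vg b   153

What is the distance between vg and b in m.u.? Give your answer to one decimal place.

The recombinant classes are vg+ b and vg b+: 35 + 40 = 75.
Recombination frequency = 75/403 = 0.1861 ≈ 18.6%, i.e. 18.6 m.u.

18.6 m.u.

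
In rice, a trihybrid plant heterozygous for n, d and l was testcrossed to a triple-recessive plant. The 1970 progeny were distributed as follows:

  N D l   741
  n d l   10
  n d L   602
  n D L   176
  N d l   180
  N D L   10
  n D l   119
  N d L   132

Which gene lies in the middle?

l

The two most frequent reciprocal classes, n d L and N D l, are the parental types, so the F1 was n d L / N D l.
The two rarest classes, n d l and N D L, are the double crossovers. Comparing them with the parentals, only the l allele has switched, so l is the middle locus and the order is d – l – n.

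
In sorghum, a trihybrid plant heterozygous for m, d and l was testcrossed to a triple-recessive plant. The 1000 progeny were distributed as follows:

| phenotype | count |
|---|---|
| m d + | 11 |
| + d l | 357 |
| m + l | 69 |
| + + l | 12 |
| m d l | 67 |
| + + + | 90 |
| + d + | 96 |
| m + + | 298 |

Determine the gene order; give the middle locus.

The two most frequent reciprocal classes, + d l and m + +, are the parental types, so the F1 was + d l / m + +.
The two rarest classes, + + l and m d +, are the double crossovers. Comparing them with the parentals, only the d allele has switched, so d is the middle locus and the order is l – d – m.

d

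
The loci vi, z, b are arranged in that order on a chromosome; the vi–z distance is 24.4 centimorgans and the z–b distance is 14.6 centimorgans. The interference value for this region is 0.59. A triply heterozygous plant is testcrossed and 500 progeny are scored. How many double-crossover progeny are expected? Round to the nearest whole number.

Map distances give recombination frequencies of 0.244 and 0.146 for the two intervals.
With interference 0.59 (so coincidence = 0.41), expected double-crossover frequency = 0.244 × 0.146 × 0.41 = 0.01461.
Expected number = 0.01461 × 500 = 7.30 ≈ 7.

7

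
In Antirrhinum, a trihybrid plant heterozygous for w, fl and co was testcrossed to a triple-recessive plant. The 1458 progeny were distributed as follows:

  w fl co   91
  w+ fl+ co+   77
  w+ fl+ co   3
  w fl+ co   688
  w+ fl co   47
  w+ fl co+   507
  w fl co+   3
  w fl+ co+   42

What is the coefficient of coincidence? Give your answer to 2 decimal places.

The two most frequent reciprocal classes, w+ fl co+ and w fl+ co, are the parental types, so the F1 was w+ fl co+ / w fl+ co.
The two rarest classes, w fl co+ and w+ fl+ co, are the double crossovers. Comparing them with the parentals, only the w allele has switched, so w is the middle locus and the order is co – w – fl.
co–w: (89 + 6)/1458 = 0.0652; w–fl: (168 + 6)/1458 = 0.1193.
Expected DCO frequency = 0.0652 × 0.1193 ≈ 0.00778; observed = 6/1458 ≈ 0.00412.
Coefficient of coincidence = 0.00412/0.00778 ≈ 0.53.

0.53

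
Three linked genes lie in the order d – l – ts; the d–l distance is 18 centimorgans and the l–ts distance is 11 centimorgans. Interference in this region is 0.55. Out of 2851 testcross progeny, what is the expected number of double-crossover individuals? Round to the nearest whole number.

Map distances give recombination frequencies of 0.180 and 0.110 for the two intervals.
With interference 0.55 (so coincidence = 0.45), expected double-crossover frequency = 0.180 × 0.110 × 0.45 = 0.00891.
Expected number = 0.00891 × 2851 = 25.40 ≈ 25.

25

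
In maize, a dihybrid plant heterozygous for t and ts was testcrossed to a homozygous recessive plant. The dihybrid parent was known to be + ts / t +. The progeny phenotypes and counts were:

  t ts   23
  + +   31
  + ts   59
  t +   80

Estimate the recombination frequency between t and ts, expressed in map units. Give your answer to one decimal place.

The recombinant classes are + + and t ts: 31 + 23 = 54.
Recombination frequency = 54/193 = 0.2798 ≈ 28.0%, i.e. 28.0 map units.

28.0 map units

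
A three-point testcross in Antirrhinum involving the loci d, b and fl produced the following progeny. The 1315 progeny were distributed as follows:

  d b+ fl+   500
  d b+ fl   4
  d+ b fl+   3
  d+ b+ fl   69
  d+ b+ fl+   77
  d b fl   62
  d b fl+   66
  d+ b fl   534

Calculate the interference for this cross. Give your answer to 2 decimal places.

0.56

The two most frequent reciprocal classes, d+ b fl and d b+ fl+, are the parental types, so the F1 was d+ b fl / d b+ fl+.
The two rarest classes, d+ b fl+ and d b+ fl, are the double crossovers. Comparing them with the parentals, only the fl allele has switched, so fl is the middle locus and the order is d – fl – b.
d–fl: (139 + 7)/1315 = 0.1110; fl–b: (135 + 7)/1315 = 0.1080.
Expected DCO frequency = 0.1110 × 0.1080 ≈ 0.01199; observed = 7/1315 ≈ 0.00532.
Coefficient of coincidence = 0.00532/0.01199 ≈ 0.44; interference = 1 − 0.44 = 0.56.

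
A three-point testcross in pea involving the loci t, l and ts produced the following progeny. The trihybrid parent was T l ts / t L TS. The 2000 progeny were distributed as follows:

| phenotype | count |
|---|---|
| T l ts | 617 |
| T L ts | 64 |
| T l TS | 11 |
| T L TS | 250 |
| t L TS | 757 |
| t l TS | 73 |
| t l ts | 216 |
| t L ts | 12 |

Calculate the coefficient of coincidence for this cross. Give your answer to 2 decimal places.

The two rarest classes, T l TS and t L ts, are the double crossovers. Comparing them with the parentals, only the ts allele has switched, so ts is the middle locus and the order is l – ts – t.
l–ts: (137 + 23)/2000 = 0.0800; ts–t: (466 + 23)/2000 = 0.2445.
Expected DCO frequency = 0.0800 × 0.2445 ≈ 0.01956; observed = 23/2000 ≈ 0.01150.
Coefficient of coincidence = 0.01150/0.01956 ≈ 0.59.

0.59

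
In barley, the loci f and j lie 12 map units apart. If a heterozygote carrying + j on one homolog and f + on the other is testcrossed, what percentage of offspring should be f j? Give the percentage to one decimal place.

6.0%

A map distance of 12 map units corresponds to a recombination frequency of 0.120.
The F1 is + j / f +, so f j is a recombinant gamete class with expected frequency r/2 = 0.120/2 = 0.0600.
That is 0.0600 = 6.0% of the progeny.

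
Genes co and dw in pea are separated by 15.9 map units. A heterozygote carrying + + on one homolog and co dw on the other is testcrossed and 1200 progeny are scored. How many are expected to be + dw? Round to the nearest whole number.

95

A map distance of 15.9 map units corresponds to a recombination frequency of 0.159.
The F1 is + + / co dw, so + dw is a recombinant gamete class with expected frequency r/2 = 0.159/2 = 0.0795.
Expected number = 0.0795 × 1200 = 95.40 ≈ 95.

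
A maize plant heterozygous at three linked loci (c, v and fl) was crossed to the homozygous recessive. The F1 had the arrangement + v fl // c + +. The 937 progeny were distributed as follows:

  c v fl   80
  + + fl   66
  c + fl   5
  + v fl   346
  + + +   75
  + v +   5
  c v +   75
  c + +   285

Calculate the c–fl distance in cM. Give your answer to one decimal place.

17.6 cM

The two rarest classes, + v + and c + fl, are the double crossovers. Comparing them with the parentals, only the fl allele has switched, so fl is the middle locus and the order is c – fl – v.
Crossovers in the c–fl interval produce the single-crossover classes c v fl and + + + (80 + 75 = 155) plus the double crossovers (10).
RF(c–fl) = (155 + 10) / 937 = 165/937 = 0.1761 → 17.6 cM.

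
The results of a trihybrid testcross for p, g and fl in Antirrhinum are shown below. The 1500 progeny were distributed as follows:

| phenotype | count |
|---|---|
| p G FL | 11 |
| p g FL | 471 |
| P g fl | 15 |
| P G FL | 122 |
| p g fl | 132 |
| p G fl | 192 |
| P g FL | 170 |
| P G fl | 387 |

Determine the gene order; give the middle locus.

g

The two most frequent reciprocal classes, P G fl and p g FL, are the parental types, so the F1 was P G fl / p g FL.
The two rarest classes, P g fl and p G FL, are the double crossovers. Comparing them with the parentals, only the g allele has switched, so g is the middle locus and the order is fl – g – p.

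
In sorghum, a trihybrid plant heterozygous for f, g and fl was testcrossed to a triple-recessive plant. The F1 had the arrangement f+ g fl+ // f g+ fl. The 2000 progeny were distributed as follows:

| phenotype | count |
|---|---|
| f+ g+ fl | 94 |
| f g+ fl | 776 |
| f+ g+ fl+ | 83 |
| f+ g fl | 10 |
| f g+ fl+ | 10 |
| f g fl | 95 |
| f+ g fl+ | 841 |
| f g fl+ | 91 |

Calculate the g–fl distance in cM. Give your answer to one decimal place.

9.9 cM

The two rarest classes, f+ g fl and f g+ fl+, are the double crossovers. Comparing them with the parentals, only the fl allele has switched, so fl is the middle locus and the order is g – fl – f.
Crossovers in the g–fl interval produce the single-crossover classes f+ g+ fl+ and f g fl (83 + 95 = 178) plus the double crossovers (20).
RF(g–fl) = (178 + 20) / 2000 = 198/2000 = 0.0990 → 9.9 cM.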